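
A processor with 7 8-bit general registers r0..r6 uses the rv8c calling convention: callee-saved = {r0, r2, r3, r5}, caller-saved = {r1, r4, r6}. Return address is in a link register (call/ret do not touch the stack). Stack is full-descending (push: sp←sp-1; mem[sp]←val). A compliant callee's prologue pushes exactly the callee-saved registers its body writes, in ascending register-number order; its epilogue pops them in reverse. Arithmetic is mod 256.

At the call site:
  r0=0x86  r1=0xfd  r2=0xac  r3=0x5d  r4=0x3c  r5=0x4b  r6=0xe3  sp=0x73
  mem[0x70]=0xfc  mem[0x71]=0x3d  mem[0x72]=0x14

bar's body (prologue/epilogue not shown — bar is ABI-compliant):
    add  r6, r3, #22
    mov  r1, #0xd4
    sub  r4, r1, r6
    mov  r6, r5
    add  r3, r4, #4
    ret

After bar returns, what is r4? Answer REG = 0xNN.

prologue: push r3 → mem[0x72]=0x5d, sp=0x72
body[0] add  r6, r3, #22 → r6=0x73
body[1] mov  r1, #0xd4 → r1=0xd4
body[2] sub  r4, r1, r6 → r4=0x61
body[3] mov  r6, r5 → r6=0x4b
body[4] add  r3, r4, #4 → r3=0x65
epilogue: pop r3=0x5d, sp=0x73
r4 is caller-saved → body value

REG = 0x61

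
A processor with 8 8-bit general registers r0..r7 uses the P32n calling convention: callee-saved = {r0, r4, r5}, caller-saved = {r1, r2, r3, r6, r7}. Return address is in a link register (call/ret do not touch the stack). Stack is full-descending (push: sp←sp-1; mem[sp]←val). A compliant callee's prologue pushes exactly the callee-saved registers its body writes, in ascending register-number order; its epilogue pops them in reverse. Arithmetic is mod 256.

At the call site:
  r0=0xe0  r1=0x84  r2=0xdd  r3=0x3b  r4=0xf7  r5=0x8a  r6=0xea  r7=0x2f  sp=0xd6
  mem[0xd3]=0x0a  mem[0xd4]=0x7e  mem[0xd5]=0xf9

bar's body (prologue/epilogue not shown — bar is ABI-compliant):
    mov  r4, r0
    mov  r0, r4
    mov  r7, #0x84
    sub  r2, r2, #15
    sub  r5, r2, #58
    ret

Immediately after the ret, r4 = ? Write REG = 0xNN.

prologue: push r0 → mem[0xd5]=0xe0, sp=0xd5
prologue: push r4 → mem[0xd4]=0xf7, sp=0xd4
prologue: push r5 → mem[0xd3]=0x8a, sp=0xd3
body[0] mov  r4, r0 → r4=0xe0
body[1] mov  r0, r4 → r0=0xe0
body[2] mov  r7, #0x84 → r7=0x84
body[3] sub  r2, r2, #15 → r2=0xce
body[4] sub  r5, r2, #58 → r5=0x94
epilogue: pop r5=0x8a, sp=0xd4
epilogue: pop r4=0xf7, sp=0xd5
epilogue: pop r0=0xe0, sp=0xd6
r4 is callee-saved → restored

REG = 0xf7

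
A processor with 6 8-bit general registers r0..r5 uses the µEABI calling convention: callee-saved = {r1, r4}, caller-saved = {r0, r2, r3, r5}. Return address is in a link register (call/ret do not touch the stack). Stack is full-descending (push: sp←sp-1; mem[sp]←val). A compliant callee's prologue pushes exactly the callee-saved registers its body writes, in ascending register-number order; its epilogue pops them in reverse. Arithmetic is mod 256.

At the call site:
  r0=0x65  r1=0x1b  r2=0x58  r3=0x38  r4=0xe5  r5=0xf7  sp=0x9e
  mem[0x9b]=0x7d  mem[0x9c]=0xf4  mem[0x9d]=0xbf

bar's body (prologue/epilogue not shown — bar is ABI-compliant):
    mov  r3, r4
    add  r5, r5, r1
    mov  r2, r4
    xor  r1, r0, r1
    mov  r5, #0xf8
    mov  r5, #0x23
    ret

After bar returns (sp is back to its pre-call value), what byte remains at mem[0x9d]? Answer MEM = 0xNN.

prologue: push r1 → mem[0x9d]=0x1b, sp=0x9d
body[0] mov  r3, r4 → r3=0xe5
body[1] add  r5, r5, r1 → r5=0x12
body[2] mov  r2, r4 → r2=0xe5
body[3] xor  r1, r0, r1 → r1=0x7e
body[4] mov  r5, #0xf8 → r5=0xf8
body[5] mov  r5, #0x23 → r5=0x23
epilogue: pop r1=0x1b, sp=0x9e
prologue pushed ['r1'] at ['0x9d']

MEM = 0x1b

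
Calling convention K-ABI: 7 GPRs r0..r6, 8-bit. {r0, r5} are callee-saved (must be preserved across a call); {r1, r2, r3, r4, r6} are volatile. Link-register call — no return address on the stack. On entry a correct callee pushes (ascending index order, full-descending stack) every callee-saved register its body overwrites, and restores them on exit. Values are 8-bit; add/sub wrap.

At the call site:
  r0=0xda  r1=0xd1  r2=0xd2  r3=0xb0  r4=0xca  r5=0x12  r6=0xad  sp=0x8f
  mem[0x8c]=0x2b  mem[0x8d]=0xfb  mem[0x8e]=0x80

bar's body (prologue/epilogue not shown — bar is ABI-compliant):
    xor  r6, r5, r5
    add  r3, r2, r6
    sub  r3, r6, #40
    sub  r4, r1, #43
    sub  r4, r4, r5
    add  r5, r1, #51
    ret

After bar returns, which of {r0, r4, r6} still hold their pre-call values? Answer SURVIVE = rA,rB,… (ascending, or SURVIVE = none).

prologue: push r5 → mem[0x8e]=0x12, sp=0x8e
body[0] xor  r6, r5, r5 → r6=0x00
body[1] add  r3, r2, r6 → r3=0xd2
body[2] sub  r3, r6, #40 → r3=0xd8
body[3] sub  r4, r1, #43 → r4=0xa6
body[4] sub  r4, r4, r5 → r4=0x94
body[5] add  r5, r1, #51 → r5=0x04
epilogue: pop r5=0x12, sp=0x8f
r0: callee-saved, written=False
r4: caller-saved, written=True
r6: caller-saved, written=True

SURVIVE = r0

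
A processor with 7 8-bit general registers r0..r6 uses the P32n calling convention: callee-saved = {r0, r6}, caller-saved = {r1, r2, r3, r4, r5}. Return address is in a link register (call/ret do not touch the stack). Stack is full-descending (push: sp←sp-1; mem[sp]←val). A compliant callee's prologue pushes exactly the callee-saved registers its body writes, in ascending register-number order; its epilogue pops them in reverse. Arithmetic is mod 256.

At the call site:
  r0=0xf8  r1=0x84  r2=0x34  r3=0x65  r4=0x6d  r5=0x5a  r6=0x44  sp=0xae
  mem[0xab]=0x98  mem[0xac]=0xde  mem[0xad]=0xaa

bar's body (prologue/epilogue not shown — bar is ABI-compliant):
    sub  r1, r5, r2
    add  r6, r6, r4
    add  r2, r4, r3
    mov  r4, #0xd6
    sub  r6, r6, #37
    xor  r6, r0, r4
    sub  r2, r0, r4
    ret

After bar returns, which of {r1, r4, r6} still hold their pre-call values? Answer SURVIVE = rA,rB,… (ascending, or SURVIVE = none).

prologue: push r6 -> mem[0xad]=0x44, sp=0xad
body[0] sub  r1, r5, r2 -> r1=0x26
body[1] add  r6, r6, r4 -> r6=0xb1
body[2] add  r2, r4, r3 -> r2=0xd2
body[3] mov  r4, #0xd6 -> r4=0xd6
body[4] sub  r6, r6, #37 -> r6=0x8c
body[5] xor  r6, r0, r4 -> r6=0x2e
body[6] sub  r2, r0, r4 -> r2=0x22
epilogue: pop r6=0x44, sp=0xae
r1: caller-saved, written=True
r4: caller-saved, written=True
r6: callee-saved, written=True

SURVIVE = r6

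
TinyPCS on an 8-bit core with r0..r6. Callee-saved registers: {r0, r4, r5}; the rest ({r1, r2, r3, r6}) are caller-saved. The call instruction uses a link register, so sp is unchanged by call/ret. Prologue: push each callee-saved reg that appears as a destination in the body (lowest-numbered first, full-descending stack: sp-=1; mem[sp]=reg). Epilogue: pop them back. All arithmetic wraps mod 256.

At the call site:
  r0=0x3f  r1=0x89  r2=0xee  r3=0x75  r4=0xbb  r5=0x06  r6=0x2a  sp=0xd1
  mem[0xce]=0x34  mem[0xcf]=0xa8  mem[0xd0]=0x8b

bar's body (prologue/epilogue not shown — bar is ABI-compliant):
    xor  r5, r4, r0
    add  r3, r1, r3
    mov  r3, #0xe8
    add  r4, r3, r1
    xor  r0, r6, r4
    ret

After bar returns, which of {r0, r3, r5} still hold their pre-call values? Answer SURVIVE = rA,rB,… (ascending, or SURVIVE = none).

SURVIVE = r0,r5

prologue: push r0 → mem[0xd0]=0x3f, sp=0xd0
prologue: push r4 → mem[0xcf]=0xbb, sp=0xcf
prologue: push r5 → mem[0xce]=0x06, sp=0xce
body[0] xor  r5, r4, r0 → r5=0x84
body[1] add  r3, r1, r3 → r3=0xfe
body[2] mov  r3, #0xe8 → r3=0xe8
body[3] add  r4, r3, r1 → r4=0x71
body[4] xor  r0, r6, r4 → r0=0x5b
epilogue: pop r5=0x06, sp=0xcf
epilogue: pop r4=0xbb, sp=0xd0
epilogue: pop r0=0x3f, sp=0xd1
r0: callee-saved, written=True
r3: caller-saved, written=True
r5: callee-saved, written=True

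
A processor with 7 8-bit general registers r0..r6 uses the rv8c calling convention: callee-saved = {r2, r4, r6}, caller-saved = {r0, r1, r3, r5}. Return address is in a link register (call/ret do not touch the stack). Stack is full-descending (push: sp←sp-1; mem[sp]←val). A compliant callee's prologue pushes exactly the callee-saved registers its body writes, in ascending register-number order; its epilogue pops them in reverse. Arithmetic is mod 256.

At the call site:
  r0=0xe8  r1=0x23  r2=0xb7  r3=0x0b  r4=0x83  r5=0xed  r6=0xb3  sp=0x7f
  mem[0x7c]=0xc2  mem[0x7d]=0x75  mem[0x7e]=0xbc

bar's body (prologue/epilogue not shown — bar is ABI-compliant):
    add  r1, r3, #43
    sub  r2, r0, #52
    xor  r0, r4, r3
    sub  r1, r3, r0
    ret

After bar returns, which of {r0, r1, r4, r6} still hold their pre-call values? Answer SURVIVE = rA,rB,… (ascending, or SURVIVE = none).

SURVIVE = r4,r6

prologue: push r2 -> mem[0x7e]=0xb7, sp=0x7e
body[0] add  r1, r3, #43 -> r1=0x36
body[1] sub  r2, r0, #52 -> r2=0xb4
body[2] xor  r0, r4, r3 -> r0=0x88
body[3] sub  r1, r3, r0 -> r1=0x83
epilogue: pop r2=0xb7, sp=0x7f
r0: caller-saved, written=True
r1: caller-saved, written=True
r4: callee-saved, written=False
r6: callee-saved, written=False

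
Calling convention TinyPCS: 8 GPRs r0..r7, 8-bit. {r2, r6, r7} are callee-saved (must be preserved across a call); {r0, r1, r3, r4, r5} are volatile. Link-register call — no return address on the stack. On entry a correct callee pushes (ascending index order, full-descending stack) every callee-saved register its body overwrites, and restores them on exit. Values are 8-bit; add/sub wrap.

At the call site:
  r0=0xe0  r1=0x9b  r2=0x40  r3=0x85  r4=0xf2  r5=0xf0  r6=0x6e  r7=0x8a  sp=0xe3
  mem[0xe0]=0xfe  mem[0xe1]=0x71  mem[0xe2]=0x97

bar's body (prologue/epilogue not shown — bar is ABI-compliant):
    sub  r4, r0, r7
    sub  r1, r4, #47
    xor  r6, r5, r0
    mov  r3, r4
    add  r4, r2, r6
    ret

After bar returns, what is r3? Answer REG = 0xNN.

REG = 0x56

prologue: push r6 → mem[0xe2]=0x6e, sp=0xe2
body[0] sub  r4, r0, r7 → r4=0x56
body[1] sub  r1, r4, #47 → r1=0x27
body[2] xor  r6, r5, r0 → r6=0x10
body[3] mov  r3, r4 → r3=0x56
body[4] add  r4, r2, r6 → r4=0x50
epilogue: pop r6=0x6e, sp=0xe3
r3 is caller-saved → body value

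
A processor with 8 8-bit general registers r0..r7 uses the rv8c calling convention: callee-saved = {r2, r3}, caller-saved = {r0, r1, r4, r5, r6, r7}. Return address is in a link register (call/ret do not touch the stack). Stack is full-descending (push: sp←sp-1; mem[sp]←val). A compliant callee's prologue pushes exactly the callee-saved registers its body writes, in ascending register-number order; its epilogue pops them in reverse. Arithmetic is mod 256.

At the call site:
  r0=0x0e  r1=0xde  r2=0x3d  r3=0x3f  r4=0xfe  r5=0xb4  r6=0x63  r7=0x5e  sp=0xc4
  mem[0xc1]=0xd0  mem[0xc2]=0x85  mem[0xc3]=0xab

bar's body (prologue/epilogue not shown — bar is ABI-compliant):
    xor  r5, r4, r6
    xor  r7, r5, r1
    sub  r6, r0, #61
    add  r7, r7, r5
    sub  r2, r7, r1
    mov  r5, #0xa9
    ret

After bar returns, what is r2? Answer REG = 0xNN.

prologue: push r2 -> mem[0xc3]=0x3d, sp=0xc3
body[0] xor  r5, r4, r6 -> r5=0x9d
body[1] xor  r7, r5, r1 -> r7=0x43
body[2] sub  r6, r0, #61 -> r6=0xd1
body[3] add  r7, r7, r5 -> r7=0xe0
body[4] sub  r2, r7, r1 -> r2=0x02
body[5] mov  r5, #0xa9 -> r5=0xa9
epilogue: pop r2=0x3d, sp=0xc4
r2 is callee-saved -> restored

REG = 0x3d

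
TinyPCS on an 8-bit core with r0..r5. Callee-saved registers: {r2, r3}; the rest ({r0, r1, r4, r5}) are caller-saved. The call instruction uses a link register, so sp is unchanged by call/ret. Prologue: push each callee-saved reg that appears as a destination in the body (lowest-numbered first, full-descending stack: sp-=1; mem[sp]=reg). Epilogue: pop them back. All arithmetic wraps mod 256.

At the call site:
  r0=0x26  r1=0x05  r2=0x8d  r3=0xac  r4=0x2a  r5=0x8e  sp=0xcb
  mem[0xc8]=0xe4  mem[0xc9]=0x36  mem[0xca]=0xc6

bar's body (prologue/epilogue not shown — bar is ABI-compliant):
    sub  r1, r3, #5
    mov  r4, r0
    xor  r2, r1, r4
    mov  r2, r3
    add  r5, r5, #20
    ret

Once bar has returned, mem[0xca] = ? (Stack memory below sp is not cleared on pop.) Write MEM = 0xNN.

prologue: push r2 → mem[0xca]=0x8d, sp=0xca
body[0] sub  r1, r3, #5 → r1=0xa7
body[1] mov  r4, r0 → r4=0x26
body[2] xor  r2, r1, r4 → r2=0x81
body[3] mov  r2, r3 → r2=0xac
body[4] add  r5, r5, #20 → r5=0xa2
epilogue: pop r2=0x8d, sp=0xcb
prologue pushed ['r2'] at ['0xca']

MEM = 0x8d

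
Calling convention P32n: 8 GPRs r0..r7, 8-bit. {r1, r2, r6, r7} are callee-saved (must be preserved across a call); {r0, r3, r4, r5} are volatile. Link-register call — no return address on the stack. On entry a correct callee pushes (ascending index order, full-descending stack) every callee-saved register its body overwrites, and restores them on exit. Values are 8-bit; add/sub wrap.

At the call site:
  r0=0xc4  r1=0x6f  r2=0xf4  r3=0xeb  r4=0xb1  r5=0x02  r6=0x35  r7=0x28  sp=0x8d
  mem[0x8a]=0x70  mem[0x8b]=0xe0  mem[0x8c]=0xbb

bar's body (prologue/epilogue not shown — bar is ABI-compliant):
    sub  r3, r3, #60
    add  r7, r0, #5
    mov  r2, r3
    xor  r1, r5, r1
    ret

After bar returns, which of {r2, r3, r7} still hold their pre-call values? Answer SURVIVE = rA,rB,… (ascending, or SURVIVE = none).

prologue: push r1 → mem[0x8c]=0x6f, sp=0x8c
prologue: push r2 → mem[0x8b]=0xf4, sp=0x8b
prologue: push r7 → mem[0x8a]=0x28, sp=0x8a
body[0] sub  r3, r3, #60 → r3=0xaf
body[1] add  r7, r0, #5 → r7=0xc9
body[2] mov  r2, r3 → r2=0xaf
body[3] xor  r1, r5, r1 → r1=0x6d
epilogue: pop r7=0x28, sp=0x8b
epilogue: pop r2=0xf4, sp=0x8c
epilogue: pop r1=0x6f, sp=0x8d
r2: callee-saved, written=True
r3: caller-saved, written=True
r7: callee-saved, written=True

SURVIVE = r2,r7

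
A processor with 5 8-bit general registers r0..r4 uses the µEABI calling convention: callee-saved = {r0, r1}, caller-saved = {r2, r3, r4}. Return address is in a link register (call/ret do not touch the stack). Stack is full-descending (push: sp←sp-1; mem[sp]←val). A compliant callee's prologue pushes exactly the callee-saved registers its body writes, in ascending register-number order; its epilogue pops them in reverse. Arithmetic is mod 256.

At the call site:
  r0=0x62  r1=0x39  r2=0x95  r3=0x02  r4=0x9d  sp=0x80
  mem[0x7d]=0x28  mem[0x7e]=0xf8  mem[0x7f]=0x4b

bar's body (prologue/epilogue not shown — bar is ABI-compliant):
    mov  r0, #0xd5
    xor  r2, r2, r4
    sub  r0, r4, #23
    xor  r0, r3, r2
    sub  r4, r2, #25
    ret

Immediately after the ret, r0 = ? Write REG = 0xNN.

REG = 0x62

prologue: push r0 -> mem[0x7f]=0x62, sp=0x7f
body[0] mov  r0, #0xd5 -> r0=0xd5
body[1] xor  r2, r2, r4 -> r2=0x08
body[2] sub  r0, r4, #23 -> r0=0x86
body[3] xor  r0, r3, r2 -> r0=0x0a
body[4] sub  r4, r2, #25 -> r4=0xef
epilogue: pop r0=0x62, sp=0x80
r0 is callee-saved -> restored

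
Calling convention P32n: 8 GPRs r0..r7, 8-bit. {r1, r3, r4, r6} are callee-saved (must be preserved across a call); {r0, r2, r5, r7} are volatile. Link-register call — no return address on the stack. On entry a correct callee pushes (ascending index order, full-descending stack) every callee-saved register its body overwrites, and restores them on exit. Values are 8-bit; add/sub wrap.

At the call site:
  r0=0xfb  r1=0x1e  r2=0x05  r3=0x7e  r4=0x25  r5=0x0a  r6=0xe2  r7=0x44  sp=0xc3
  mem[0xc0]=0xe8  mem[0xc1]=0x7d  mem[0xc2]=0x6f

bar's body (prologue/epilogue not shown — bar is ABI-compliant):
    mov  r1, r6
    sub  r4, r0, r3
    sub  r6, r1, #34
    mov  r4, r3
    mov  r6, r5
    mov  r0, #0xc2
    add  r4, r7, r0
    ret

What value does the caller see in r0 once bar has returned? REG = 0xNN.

prologue: push r1 -> mem[0xc2]=0x1e, sp=0xc2
prologue: push r4 -> mem[0xc1]=0x25, sp=0xc1
prologue: push r6 -> mem[0xc0]=0xe2, sp=0xc0
body[0] mov  r1, r6 -> r1=0xe2
body[1] sub  r4, r0, r3 -> r4=0x7d
body[2] sub  r6, r1, #34 -> r6=0xc0
body[3] mov  r4, r3 -> r4=0x7e
body[4] mov  r6, r5 -> r6=0x0a
body[5] mov  r0, #0xc2 -> r0=0xc2
body[6] add  r4, r7, r0 -> r4=0x06
epilogue: pop r6=0xe2, sp=0xc1
epilogue: pop r4=0x25, sp=0xc2
epilogue: pop r1=0x1e, sp=0xc3
r0 is caller-saved -> body value

REG = 0xc2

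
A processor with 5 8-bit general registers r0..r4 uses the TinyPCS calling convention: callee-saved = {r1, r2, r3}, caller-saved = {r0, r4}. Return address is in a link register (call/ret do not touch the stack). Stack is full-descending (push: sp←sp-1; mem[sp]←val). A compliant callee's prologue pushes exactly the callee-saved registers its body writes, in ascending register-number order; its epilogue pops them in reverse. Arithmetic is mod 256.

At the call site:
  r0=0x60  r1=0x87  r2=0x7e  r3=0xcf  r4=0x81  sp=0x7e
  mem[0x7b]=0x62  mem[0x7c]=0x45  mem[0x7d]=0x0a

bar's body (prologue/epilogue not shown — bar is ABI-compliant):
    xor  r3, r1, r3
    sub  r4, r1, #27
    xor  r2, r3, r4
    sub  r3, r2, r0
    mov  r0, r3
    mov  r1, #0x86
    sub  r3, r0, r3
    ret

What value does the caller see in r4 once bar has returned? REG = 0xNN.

REG = 0x6c

prologue: push r1 -> mem[0x7d]=0x87, sp=0x7d
prologue: push r2 -> mem[0x7c]=0x7e, sp=0x7c
prologue: push r3 -> mem[0x7b]=0xcf, sp=0x7b
body[0] xor  r3, r1, r3 -> r3=0x48
body[1] sub  r4, r1, #27 -> r4=0x6c
body[2] xor  r2, r3, r4 -> r2=0x24
body[3] sub  r3, r2, r0 -> r3=0xc4
body[4] mov  r0, r3 -> r0=0xc4
body[5] mov  r1, #0x86 -> r1=0x86
body[6] sub  r3, r0, r3 -> r3=0x00
epilogue: pop r3=0xcf, sp=0x7c
epilogue: pop r2=0x7e, sp=0x7d
epilogue: pop r1=0x87, sp=0x7e
r4 is caller-saved -> body value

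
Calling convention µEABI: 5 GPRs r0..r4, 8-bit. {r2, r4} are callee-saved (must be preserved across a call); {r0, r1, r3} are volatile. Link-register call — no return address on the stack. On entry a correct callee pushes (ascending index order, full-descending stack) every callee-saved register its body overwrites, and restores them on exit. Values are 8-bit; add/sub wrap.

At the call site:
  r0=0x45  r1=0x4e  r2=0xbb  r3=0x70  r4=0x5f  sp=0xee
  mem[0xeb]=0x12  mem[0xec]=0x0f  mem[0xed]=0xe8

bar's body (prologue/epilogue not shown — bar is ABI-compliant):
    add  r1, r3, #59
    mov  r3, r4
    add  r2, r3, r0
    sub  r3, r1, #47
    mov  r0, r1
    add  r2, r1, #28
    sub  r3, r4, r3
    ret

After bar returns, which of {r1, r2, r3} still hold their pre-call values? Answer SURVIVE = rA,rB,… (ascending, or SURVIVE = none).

prologue: push r2 -> mem[0xed]=0xbb, sp=0xed
body[0] add  r1, r3, #59 -> r1=0xab
body[1] mov  r3, r4 -> r3=0x5f
body[2] add  r2, r3, r0 -> r2=0xa4
body[3] sub  r3, r1, #47 -> r3=0x7c
body[4] mov  r0, r1 -> r0=0xab
body[5] add  r2, r1, #28 -> r2=0xc7
body[6] sub  r3, r4, r3 -> r3=0xe3
epilogue: pop r2=0xbb, sp=0xee
r1: caller-saved, written=True
r2: callee-saved, written=True
r3: caller-saved, written=True

SURVIVE = r2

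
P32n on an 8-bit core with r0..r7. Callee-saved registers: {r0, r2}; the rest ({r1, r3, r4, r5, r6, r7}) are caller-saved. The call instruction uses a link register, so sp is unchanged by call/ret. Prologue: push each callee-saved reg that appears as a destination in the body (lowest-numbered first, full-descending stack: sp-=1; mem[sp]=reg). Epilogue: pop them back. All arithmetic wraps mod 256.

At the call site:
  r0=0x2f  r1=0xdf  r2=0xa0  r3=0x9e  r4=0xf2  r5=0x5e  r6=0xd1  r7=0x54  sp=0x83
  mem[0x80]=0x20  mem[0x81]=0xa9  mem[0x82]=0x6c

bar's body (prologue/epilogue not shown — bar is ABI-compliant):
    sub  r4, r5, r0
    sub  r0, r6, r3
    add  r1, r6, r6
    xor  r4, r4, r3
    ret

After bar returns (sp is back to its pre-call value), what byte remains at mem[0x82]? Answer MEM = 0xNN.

prologue: push r0 -> mem[0x82]=0x2f, sp=0x82
body[0] sub  r4, r5, r0 -> r4=0x2f
body[1] sub  r0, r6, r3 -> r0=0x33
body[2] add  r1, r6, r6 -> r1=0xa2
body[3] xor  r4, r4, r3 -> r4=0xb1
epilogue: pop r0=0x2f, sp=0x83
prologue pushed ['r0'] at ['0x82']

MEM = 0x2f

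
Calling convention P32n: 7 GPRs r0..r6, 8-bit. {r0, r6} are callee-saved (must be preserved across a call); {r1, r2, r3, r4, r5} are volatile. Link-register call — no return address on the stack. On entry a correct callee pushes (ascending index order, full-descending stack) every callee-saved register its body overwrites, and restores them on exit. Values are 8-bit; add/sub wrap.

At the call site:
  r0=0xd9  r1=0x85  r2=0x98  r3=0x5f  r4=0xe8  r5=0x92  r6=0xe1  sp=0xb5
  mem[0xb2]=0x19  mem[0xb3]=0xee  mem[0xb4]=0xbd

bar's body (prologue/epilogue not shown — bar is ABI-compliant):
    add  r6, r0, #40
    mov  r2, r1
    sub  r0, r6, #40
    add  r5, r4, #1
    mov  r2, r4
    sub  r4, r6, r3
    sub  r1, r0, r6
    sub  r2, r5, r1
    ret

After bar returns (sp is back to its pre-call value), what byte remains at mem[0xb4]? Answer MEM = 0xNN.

MEM = 0xd9

prologue: push r0 -> mem[0xb4]=0xd9, sp=0xb4
prologue: push r6 -> mem[0xb3]=0xe1, sp=0xb3
body[0] add  r6, r0, #40 -> r6=0x01
body[1] mov  r2, r1 -> r2=0x85
body[2] sub  r0, r6, #40 -> r0=0xd9
body[3] add  r5, r4, #1 -> r5=0xe9
body[4] mov  r2, r4 -> r2=0xe8
body[5] sub  r4, r6, r3 -> r4=0xa2
body[6] sub  r1, r0, r6 -> r1=0xd8
body[7] sub  r2, r5, r1 -> r2=0x11
epilogue: pop r6=0xe1, sp=0xb4
epilogue: pop r0=0xd9, sp=0xb5
prologue pushed ['r0', 'r6'] at ['0xb4', '0xb3']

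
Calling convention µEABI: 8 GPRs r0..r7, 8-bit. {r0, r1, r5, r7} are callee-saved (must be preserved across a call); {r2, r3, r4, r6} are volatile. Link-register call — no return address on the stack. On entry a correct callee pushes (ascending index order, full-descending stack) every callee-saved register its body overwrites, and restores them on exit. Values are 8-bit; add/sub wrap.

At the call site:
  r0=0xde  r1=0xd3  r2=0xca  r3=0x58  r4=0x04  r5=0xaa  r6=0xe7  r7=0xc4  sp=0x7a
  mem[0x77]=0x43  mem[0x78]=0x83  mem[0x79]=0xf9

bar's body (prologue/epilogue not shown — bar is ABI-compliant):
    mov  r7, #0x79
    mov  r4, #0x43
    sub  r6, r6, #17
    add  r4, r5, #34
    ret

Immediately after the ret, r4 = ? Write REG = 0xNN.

REG = 0xcc

prologue: push r7 → mem[0x79]=0xc4, sp=0x79
body[0] mov  r7, #0x79 → r7=0x79
body[1] mov  r4, #0x43 → r4=0x43
body[2] sub  r6, r6, #17 → r6=0xd6
body[3] add  r4, r5, #34 → r4=0xcc
epilogue: pop r7=0xc4, sp=0x7a
r4 is caller-saved → body value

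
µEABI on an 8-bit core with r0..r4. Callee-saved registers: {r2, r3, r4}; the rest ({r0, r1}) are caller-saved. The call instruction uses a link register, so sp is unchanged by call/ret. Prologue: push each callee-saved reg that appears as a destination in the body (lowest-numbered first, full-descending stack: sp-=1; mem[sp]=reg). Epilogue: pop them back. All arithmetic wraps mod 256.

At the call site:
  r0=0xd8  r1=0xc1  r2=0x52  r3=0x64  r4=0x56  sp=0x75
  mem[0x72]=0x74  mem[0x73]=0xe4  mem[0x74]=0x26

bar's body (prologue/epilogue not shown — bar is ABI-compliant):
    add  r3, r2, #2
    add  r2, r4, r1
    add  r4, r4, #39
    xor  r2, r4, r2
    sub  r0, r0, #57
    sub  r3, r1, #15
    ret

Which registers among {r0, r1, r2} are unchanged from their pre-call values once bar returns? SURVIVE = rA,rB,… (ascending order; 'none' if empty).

SURVIVE = r1,r2

prologue: push r2 -> mem[0x74]=0x52, sp=0x74
prologue: push r3 -> mem[0x73]=0x64, sp=0x73
prologue: push r4 -> mem[0x72]=0x56, sp=0x72
body[0] add  r3, r2, #2 -> r3=0x54
body[1] add  r2, r4, r1 -> r2=0x17
body[2] add  r4, r4, #39 -> r4=0x7d
body[3] xor  r2, r4, r2 -> r2=0x6a
body[4] sub  r0, r0, #57 -> r0=0x9f
body[5] sub  r3, r1, #15 -> r3=0xb2
epilogue: pop r4=0x56, sp=0x73
epilogue: pop r3=0x64, sp=0x74
epilogue: pop r2=0x52, sp=0x75
r0: caller-saved, written=True
r1: caller-saved, written=False
r2: callee-saved, written=True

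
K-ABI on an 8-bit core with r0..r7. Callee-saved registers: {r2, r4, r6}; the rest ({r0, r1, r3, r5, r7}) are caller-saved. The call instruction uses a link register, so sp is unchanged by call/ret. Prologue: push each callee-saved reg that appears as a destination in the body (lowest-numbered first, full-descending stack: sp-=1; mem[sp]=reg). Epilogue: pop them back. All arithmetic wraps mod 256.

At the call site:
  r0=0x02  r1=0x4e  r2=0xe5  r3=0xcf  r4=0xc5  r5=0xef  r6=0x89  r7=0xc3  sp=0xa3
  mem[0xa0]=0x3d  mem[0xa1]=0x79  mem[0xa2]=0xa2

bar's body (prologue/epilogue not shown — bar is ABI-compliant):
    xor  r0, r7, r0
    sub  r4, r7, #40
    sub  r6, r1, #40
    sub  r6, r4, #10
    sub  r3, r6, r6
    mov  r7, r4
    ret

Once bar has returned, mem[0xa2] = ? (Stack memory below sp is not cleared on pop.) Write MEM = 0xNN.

MEM = 0xc5

prologue: push r4 -> mem[0xa2]=0xc5, sp=0xa2
prologue: push r6 -> mem[0xa1]=0x89, sp=0xa1
body[0] xor  r0, r7, r0 -> r0=0xc1
body[1] sub  r4, r7, #40 -> r4=0x9b
body[2] sub  r6, r1, #40 -> r6=0x26
body[3] sub  r6, r4, #10 -> r6=0x91
body[4] sub  r3, r6, r6 -> r3=0x00
body[5] mov  r7, r4 -> r7=0x9b
epilogue: pop r6=0x89, sp=0xa2
epilogue: pop r4=0xc5, sp=0xa3
prologue pushed ['r4', 'r6'] at ['0xa2', '0xa1']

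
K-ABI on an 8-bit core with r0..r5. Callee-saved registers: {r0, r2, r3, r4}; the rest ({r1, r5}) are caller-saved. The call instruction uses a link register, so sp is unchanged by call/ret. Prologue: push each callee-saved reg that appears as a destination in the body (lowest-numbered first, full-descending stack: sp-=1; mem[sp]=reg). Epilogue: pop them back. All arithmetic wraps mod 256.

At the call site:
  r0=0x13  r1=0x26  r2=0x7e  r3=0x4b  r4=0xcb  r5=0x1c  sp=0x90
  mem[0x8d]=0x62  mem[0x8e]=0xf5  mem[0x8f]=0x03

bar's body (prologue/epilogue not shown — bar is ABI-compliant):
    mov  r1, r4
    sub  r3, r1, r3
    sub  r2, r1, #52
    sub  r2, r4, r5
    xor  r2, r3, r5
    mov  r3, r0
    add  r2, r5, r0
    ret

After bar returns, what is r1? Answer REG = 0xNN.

REG = 0xcb

prologue: push r2 -> mem[0x8f]=0x7e, sp=0x8f
prologue: push r3 -> mem[0x8e]=0x4b, sp=0x8e
body[0] mov  r1, r4 -> r1=0xcb
body[1] sub  r3, r1, r3 -> r3=0x80
body[2] sub  r2, r1, #52 -> r2=0x97
body[3] sub  r2, r4, r5 -> r2=0xaf
body[4] xor  r2, r3, r5 -> r2=0x9c
body[5] mov  r3, r0 -> r3=0x13
body[6] add  r2, r5, r0 -> r2=0x2f
epilogue: pop r3=0x4b, sp=0x8f
epilogue: pop r2=0x7e, sp=0x90
r1 is caller-saved -> body value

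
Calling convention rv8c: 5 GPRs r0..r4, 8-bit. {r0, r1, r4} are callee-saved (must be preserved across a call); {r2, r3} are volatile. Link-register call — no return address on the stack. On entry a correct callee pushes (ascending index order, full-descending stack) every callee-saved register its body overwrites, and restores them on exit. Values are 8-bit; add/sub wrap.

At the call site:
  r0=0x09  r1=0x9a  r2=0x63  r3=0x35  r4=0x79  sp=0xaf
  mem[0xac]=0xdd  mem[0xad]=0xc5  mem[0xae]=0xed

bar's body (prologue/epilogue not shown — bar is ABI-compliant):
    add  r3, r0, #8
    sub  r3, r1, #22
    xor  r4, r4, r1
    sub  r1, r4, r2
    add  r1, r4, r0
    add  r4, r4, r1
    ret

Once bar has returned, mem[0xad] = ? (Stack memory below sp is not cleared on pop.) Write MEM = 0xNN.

MEM = 0x79

prologue: push r1 → mem[0xae]=0x9a, sp=0xae
prologue: push r4 → mem[0xad]=0x79, sp=0xad
body[0] add  r3, r0, #8 → r3=0x11
body[1] sub  r3, r1, #22 → r3=0x84
body[2] xor  r4, r4, r1 → r4=0xe3
body[3] sub  r1, r4, r2 → r1=0x80
body[4] add  r1, r4, r0 → r1=0xec
body[5] add  r4, r4, r1 → r4=0xcf
epilogue: pop r4=0x79, sp=0xae
epilogue: pop r1=0x9a, sp=0xaf
prologue pushed ['r1', 'r4'] at ['0xae', '0xad']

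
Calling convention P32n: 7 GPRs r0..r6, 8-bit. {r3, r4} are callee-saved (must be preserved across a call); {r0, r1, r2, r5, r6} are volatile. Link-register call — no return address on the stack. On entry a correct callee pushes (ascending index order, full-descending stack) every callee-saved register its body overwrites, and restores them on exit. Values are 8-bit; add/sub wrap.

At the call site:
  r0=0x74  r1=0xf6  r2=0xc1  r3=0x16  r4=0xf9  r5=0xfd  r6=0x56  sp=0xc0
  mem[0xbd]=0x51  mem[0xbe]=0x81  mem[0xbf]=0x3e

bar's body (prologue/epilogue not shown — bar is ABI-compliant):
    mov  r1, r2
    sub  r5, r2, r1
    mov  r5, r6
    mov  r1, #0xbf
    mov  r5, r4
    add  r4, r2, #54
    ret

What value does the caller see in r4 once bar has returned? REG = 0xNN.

REG = 0xf9

prologue: push r4 → mem[0xbf]=0xf9, sp=0xbf
body[0] mov  r1, r2 → r1=0xc1
body[1] sub  r5, r2, r1 → r5=0x00
body[2] mov  r5, r6 → r5=0x56
body[3] mov  r1, #0xbf → r1=0xbf
body[4] mov  r5, r4 → r5=0xf9
body[5] add  r4, r2, #54 → r4=0xf7
epilogue: pop r4=0xf9, sp=0xc0
r4 is callee-saved → restored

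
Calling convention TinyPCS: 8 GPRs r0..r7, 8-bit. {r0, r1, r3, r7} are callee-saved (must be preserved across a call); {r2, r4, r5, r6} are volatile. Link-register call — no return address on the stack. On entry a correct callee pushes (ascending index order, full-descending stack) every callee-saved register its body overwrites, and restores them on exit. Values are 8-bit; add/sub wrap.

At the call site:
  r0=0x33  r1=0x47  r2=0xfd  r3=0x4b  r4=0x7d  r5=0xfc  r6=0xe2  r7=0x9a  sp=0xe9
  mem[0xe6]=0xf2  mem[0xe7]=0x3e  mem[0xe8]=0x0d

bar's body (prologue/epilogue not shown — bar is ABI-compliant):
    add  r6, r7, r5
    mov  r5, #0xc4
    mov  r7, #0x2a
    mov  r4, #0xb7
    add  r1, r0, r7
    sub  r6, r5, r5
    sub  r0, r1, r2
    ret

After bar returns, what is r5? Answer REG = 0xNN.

REG = 0xc4

prologue: push r0 → mem[0xe8]=0x33, sp=0xe8
prologue: push r1 → mem[0xe7]=0x47, sp=0xe7
prologue: push r7 → mem[0xe6]=0x9a, sp=0xe6
body[0] add  r6, r7, r5 → r6=0x96
body[1] mov  r5, #0xc4 → r5=0xc4
body[2] mov  r7, #0x2a → r7=0x2a
body[3] mov  r4, #0xb7 → r4=0xb7
body[4] add  r1, r0, r7 → r1=0x5d
body[5] sub  r6, r5, r5 → r6=0x00
body[6] sub  r0, r1, r2 → r0=0x60
epilogue: pop r7=0x9a, sp=0xe7
epilogue: pop r1=0x47, sp=0xe8
epilogue: pop r0=0x33, sp=0xe9
r5 is caller-saved → body value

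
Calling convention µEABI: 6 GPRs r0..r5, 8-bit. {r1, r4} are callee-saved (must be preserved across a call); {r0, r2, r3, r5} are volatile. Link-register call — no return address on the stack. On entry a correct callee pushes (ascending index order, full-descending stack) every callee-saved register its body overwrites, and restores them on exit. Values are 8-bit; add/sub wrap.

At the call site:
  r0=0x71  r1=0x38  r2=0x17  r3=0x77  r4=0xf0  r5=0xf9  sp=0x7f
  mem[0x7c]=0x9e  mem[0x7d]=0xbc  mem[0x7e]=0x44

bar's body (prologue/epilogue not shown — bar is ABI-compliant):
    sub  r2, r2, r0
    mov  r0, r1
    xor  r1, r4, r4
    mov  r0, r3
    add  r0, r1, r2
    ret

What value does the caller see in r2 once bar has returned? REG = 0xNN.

prologue: push r1 -> mem[0x7e]=0x38, sp=0x7e
body[0] sub  r2, r2, r0 -> r2=0xa6
body[1] mov  r0, r1 -> r0=0x38
body[2] xor  r1, r4, r4 -> r1=0x00
body[3] mov  r0, r3 -> r0=0x77
body[4] add  r0, r1, r2 -> r0=0xa6
epilogue: pop r1=0x38, sp=0x7f
r2 is caller-saved -> body value

REG = 0xa6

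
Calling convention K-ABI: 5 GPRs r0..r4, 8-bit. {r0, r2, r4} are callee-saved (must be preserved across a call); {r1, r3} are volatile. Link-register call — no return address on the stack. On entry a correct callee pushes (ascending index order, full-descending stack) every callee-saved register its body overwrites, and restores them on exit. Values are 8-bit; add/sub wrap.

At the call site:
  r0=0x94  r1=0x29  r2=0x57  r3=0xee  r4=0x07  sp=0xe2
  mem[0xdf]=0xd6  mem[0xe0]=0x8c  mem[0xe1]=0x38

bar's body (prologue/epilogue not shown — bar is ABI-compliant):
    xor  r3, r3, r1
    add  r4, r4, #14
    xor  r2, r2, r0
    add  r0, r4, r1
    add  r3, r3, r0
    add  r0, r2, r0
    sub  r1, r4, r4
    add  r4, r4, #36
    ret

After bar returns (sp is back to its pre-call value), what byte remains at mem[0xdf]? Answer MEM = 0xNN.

prologue: push r0 -> mem[0xe1]=0x94, sp=0xe1
prologue: push r2 -> mem[0xe0]=0x57, sp=0xe0
prologue: push r4 -> mem[0xdf]=0x07, sp=0xdf
body[0] xor  r3, r3, r1 -> r3=0xc7
body[1] add  r4, r4, #14 -> r4=0x15
body[2] xor  r2, r2, r0 -> r2=0xc3
body[3] add  r0, r4, r1 -> r0=0x3e
body[4] add  r3, r3, r0 -> r3=0x05
body[5] add  r0, r2, r0 -> r0=0x01
body[6] sub  r1, r4, r4 -> r1=0x00
body[7] add  r4, r4, #36 -> r4=0x39
epilogue: pop r4=0x07, sp=0xe0
epilogue: pop r2=0x57, sp=0xe1
epilogue: pop r0=0x94, sp=0xe2
prologue pushed ['r0', 'r2', 'r4'] at ['0xe1', '0xe0', '0xdf']

MEM = 0x07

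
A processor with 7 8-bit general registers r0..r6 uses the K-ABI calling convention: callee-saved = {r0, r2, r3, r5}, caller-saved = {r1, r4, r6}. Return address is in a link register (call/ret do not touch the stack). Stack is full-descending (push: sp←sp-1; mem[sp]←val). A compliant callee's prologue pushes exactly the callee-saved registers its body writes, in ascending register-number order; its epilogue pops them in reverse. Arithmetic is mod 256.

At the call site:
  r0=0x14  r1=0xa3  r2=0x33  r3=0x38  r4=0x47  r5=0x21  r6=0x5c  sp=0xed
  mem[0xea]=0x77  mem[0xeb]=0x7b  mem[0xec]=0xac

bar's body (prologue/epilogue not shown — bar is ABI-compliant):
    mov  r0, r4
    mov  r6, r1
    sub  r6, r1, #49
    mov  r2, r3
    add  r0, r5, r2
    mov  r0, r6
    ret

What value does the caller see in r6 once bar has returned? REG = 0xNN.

REG = 0x72

prologue: push r0 → mem[0xec]=0x14, sp=0xec
prologue: push r2 → mem[0xeb]=0x33, sp=0xeb
body[0] mov  r0, r4 → r0=0x47
body[1] mov  r6, r1 → r6=0xa3
body[2] sub  r6, r1, #49 → r6=0x72
body[3] mov  r2, r3 → r2=0x38
body[4] add  r0, r5, r2 → r0=0x59
body[5] mov  r0, r6 → r0=0x72
epilogue: pop r2=0x33, sp=0xec
epilogue: pop r0=0x14, sp=0xed
r6 is caller-saved → body value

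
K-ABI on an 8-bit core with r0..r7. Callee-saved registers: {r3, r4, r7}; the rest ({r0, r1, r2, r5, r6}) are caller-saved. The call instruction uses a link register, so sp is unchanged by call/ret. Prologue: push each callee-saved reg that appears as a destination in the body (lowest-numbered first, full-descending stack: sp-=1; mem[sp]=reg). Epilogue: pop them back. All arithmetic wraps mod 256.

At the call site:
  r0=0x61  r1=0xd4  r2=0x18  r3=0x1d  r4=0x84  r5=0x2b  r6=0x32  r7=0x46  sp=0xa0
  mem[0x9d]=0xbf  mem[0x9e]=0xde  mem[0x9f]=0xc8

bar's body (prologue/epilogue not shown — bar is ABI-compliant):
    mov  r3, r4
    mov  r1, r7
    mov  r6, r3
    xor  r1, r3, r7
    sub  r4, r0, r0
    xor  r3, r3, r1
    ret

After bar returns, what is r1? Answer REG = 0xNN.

prologue: push r3 → mem[0x9f]=0x1d, sp=0x9f
prologue: push r4 → mem[0x9e]=0x84, sp=0x9e
body[0] mov  r3, r4 → r3=0x84
body[1] mov  r1, r7 → r1=0x46
body[2] mov  r6, r3 → r6=0x84
body[3] xor  r1, r3, r7 → r1=0xc2
body[4] sub  r4, r0, r0 → r4=0x00
body[5] xor  r3, r3, r1 → r3=0x46
epilogue: pop r4=0x84, sp=0x9f
epilogue: pop r3=0x1d, sp=0xa0
r1 is caller-saved → body value

REG = 0xc2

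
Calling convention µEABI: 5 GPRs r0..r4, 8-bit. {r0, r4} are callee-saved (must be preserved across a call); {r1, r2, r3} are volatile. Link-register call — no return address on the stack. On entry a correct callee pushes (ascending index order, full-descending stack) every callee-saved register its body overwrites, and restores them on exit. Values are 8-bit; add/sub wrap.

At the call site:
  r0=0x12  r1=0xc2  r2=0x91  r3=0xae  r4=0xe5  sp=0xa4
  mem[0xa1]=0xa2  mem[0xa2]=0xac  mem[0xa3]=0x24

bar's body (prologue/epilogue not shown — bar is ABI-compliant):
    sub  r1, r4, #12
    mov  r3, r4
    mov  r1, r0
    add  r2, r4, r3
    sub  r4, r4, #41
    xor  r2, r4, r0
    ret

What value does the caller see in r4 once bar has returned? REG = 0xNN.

REG = 0xe5

prologue: push r4 → mem[0xa3]=0xe5, sp=0xa3
body[0] sub  r1, r4, #12 → r1=0xd9
body[1] mov  r3, r4 → r3=0xe5
body[2] mov  r1, r0 → r1=0x12
body[3] add  r2, r4, r3 → r2=0xca
body[4] sub  r4, r4, #41 → r4=0xbc
body[5] xor  r2, r4, r0 → r2=0xae
epilogue: pop r4=0xe5, sp=0xa4
r4 is callee-saved → restored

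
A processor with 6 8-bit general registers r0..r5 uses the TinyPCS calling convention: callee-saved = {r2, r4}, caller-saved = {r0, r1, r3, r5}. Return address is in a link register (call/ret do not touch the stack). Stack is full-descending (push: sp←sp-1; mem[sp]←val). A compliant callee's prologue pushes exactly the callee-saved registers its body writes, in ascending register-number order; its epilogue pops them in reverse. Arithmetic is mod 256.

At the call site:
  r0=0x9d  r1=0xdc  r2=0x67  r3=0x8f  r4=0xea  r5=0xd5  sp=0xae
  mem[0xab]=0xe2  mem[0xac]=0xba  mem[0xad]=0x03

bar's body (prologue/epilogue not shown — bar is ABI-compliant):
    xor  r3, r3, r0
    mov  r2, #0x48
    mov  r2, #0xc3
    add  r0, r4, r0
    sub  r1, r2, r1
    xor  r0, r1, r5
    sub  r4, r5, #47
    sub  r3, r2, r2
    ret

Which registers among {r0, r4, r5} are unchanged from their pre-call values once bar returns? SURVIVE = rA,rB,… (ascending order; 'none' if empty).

prologue: push r2 -> mem[0xad]=0x67, sp=0xad
prologue: push r4 -> mem[0xac]=0xea, sp=0xac
body[0] xor  r3, r3, r0 -> r3=0x12
body[1] mov  r2, #0x48 -> r2=0x48
body[2] mov  r2, #0xc3 -> r2=0xc3
body[3] add  r0, r4, r0 -> r0=0x87
body[4] sub  r1, r2, r1 -> r1=0xe7
body[5] xor  r0, r1, r5 -> r0=0x32
body[6] sub  r4, r5, #47 -> r4=0xa6
body[7] sub  r3, r2, r2 -> r3=0x00
epilogue: pop r4=0xea, sp=0xad
epilogue: pop r2=0x67, sp=0xae
r0: caller-saved, written=True
r4: callee-saved, written=True
r5: caller-saved, written=False

SURVIVE = r4,r5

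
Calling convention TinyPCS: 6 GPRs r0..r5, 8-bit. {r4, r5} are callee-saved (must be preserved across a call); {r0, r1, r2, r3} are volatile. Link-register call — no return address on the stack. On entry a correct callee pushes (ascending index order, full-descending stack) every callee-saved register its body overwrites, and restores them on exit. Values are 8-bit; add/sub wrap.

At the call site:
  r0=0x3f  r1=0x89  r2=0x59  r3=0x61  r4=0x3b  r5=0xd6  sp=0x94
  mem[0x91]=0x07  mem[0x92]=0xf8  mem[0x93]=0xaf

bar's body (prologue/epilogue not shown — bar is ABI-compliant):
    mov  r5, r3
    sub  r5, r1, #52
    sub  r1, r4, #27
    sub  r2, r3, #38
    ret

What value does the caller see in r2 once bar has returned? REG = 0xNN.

REG = 0x3b

prologue: push r5 → mem[0x93]=0xd6, sp=0x93
body[0] mov  r5, r3 → r5=0x61
body[1] sub  r5, r1, #52 → r5=0x55
body[2] sub  r1, r4, #27 → r1=0x20
body[3] sub  r2, r3, #38 → r2=0x3b
epilogue: pop r5=0xd6, sp=0x94
r2 is caller-saved → body value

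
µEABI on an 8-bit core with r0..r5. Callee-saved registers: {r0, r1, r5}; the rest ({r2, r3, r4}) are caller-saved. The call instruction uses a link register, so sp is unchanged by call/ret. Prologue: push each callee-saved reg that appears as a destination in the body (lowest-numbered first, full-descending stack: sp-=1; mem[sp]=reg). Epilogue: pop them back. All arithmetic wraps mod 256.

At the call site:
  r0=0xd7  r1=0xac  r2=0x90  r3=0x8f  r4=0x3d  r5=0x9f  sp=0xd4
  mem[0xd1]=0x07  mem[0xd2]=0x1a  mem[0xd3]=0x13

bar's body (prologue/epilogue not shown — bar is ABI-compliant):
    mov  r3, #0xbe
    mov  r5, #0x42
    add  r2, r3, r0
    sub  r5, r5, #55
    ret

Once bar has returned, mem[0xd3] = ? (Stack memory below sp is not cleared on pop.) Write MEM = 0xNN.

prologue: push r5 -> mem[0xd3]=0x9f, sp=0xd3
body[0] mov  r3, #0xbe -> r3=0xbe
body[1] mov  r5, #0x42 -> r5=0x42
body[2] add  r2, r3, r0 -> r2=0x95
body[3] sub  r5, r5, #55 -> r5=0x0b
epilogue: pop r5=0x9f, sp=0xd4
prologue pushed ['r5'] at ['0xd3']

MEM = 0x9f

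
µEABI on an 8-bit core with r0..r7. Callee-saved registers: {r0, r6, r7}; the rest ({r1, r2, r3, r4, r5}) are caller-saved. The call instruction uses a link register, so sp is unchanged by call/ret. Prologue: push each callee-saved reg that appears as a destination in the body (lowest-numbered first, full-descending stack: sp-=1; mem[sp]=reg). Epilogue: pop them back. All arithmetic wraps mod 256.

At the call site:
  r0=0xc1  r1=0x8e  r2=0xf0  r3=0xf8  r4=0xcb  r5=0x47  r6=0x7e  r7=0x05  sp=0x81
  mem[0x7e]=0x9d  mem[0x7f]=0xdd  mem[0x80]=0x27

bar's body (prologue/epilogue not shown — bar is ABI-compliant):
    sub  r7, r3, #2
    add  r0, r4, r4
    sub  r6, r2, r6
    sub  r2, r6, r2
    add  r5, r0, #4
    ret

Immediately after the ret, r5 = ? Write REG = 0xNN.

REG = 0x9a

prologue: push r0 → mem[0x80]=0xc1, sp=0x80
prologue: push r6 → mem[0x7f]=0x7e, sp=0x7f
prologue: push r7 → mem[0x7e]=0x05, sp=0x7e
body[0] sub  r7, r3, #2 → r7=0xf6
body[1] add  r0, r4, r4 → r0=0x96
body[2] sub  r6, r2, r6 → r6=0x72
body[3] sub  r2, r6, r2 → r2=0x82
body[4] add  r5, r0, #4 → r5=0x9a
epilogue: pop r7=0x05, sp=0x7f
epilogue: pop r6=0x7e, sp=0x80
epilogue: pop r0=0xc1, sp=0x81
r5 is caller-saved → body value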